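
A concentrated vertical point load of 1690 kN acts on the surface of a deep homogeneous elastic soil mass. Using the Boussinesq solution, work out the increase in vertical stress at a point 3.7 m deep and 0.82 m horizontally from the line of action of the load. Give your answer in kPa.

Boussinesq vertical stress below a point load on an elastic half-space:
Δσ_z = 3P/(2πz²) · [1 + (r/z)²]^(−5/2)
r/z = 0.82/3.7 = 0.22162; [1+(r/z)²]^(−5/2) = 0.88704.
Δσ_z = 3×1690/(2π×3.7²) × 0.88704 = 58.942 × 0.88704 = 52.28 kPa

Δσ_z ≈ 52.3 kPa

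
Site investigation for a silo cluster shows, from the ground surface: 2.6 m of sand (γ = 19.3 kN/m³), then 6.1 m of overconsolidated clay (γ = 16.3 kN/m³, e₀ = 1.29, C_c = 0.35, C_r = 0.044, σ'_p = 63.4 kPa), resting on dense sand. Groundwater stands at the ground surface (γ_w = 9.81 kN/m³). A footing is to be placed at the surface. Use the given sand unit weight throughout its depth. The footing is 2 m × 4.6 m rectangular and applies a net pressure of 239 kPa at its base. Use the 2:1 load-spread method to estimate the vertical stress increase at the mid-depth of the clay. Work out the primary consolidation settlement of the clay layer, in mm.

S_c ≈ 72.4 mm

Mid-depth of clay below the ground surface: z = 2.6 + 6.1/2 = 5.65 m.
Total vertical stress at mid-clay: σ_v = 19.3×2.6 + 16.3×3.05 = 99.895 kPa.
Pore pressure: u = 9.81×(5.65 − 0) = 55.427 kPa.
Initial effective stress: σ'_0 = σ_v − u = 99.895 − 55.427 = 44.468 kPa.
Stress increase at mid-clay by the 2:1 spreading method:
Δσ = qBL/((B+z)(L+z)) = 239×2×4.6/((2+5.65)(4.6+5.65)) = 28.041 kPa
Final effective stress: σ'_f = 44.468 + 28.041 = 72.509 kPa.
σ'_f = 72.509 > σ'_p = 63.4 kPa, so the stress path crosses the preconsolidation pressure — recompression up to σ'_p, then virgin compression beyond:
S_c = H/(1+e₀)·[C_r·log₁₀(σ'_p/σ'_0) + C_c·log₁₀(σ'_f/σ'_p)]
    = 6.1/2.29 × [0.044×log₁₀(63.4/44.468) + 0.35×log₁₀(72.509/63.4)]
    = 2.6638 × [0.0067778 + 0.020406] = 0.07241 m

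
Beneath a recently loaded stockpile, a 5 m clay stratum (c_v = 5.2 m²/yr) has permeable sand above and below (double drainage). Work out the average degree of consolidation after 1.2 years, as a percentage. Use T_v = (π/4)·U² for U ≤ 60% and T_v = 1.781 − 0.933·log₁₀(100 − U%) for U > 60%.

U ≈ 93.1 %

Drainage path length: H_d = H/2 = 2.5 m (double drainage).
T_v = c_v·t/H_d² = 5.2×1.2/2.5² = 0.9984.
T_v = 0.9984 corresponds to the U > 60% branch:
U = 1 − 10^((1.781 − T_v)/0.933)/100 = 0.931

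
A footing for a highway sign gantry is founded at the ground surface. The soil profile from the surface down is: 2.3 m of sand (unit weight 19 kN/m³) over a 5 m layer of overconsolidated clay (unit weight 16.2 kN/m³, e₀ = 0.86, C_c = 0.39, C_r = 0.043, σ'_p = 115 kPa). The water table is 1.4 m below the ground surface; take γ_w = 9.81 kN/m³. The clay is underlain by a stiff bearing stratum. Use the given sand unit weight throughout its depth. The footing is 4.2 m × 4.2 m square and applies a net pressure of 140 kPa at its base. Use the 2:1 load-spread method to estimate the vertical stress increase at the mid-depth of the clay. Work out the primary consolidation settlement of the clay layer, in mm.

Mid-depth of clay below the ground surface: z = 2.3 + 5/2 = 4.8 m.
Total vertical stress at mid-clay: σ_v = 19×2.3 + 16.2×2.5 = 84.2 kPa.
Pore pressure: u = 9.81×(4.8 − 1.4) = 33.354 kPa.
Initial effective stress: σ'_0 = σ_v − u = 84.2 − 33.354 = 50.846 kPa.
Stress increase at mid-clay by the 2:1 spreading method:
Δσ = qBL/((B+z)(L+z)) = 140×4.2×4.2/((4.2+4.8)(4.2+4.8)) = 30.489 kPa
Final effective stress: σ'_f = 50.846 + 30.489 = 81.335 kPa.
σ'_f = 81.335 ≤ σ'_p = 115 kPa, so the clay remains overconsolidated and only the recompression index applies:
S_c = C_r·H/(1+e₀)·log₁₀(σ'_f/σ'_0) = 0.043×5/1.86×log₁₀(81.335/50.846)
    = 0.11559 × 0.20402 = 0.02358 m

S_c ≈ 23.6 mm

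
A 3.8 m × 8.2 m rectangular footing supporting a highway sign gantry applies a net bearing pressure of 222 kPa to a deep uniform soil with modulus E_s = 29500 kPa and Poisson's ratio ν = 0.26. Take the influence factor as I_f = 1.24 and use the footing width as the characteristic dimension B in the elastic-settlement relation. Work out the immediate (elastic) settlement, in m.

S_e ≈ 0.0331 m

Immediate (elastic) settlement: S_e = q·B·(1−ν²)/E_s · I_f.
S_e = 222 × 3.8 × (1 − 0.26²) / 29500 × 1.24
    = 222 × 3.8 × 0.9324 / 29500 × 1.24
    = 0.03306 m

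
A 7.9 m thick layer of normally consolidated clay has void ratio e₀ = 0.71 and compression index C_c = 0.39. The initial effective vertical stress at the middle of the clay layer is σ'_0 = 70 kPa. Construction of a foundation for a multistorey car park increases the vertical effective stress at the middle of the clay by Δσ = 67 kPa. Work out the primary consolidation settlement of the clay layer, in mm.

S_c ≈ 525 mm

Final effective stress: σ'_f = σ'_0 + Δσ = 70 + 67 = 137 kPa.
Normally consolidated clay, so the full stress increment lies on the virgin compression line:
S_c = C_c·H/(1+e₀)·log₁₀(σ'_f/σ'_0) = 0.39×7.9/(1+0.71)×log₁₀(137/70)
    = 1.8018 × 0.29162 = 0.5254 m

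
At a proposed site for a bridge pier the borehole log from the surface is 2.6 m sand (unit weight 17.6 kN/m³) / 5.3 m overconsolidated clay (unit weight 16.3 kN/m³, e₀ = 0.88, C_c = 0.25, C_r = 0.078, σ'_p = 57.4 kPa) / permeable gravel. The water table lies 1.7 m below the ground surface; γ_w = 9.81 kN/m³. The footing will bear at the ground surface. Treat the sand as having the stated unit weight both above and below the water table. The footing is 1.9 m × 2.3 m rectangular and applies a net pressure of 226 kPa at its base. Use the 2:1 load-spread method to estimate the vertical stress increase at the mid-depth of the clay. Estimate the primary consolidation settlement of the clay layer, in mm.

S_c ≈ 76.8 mm

Mid-depth of clay below the ground surface: z = 2.6 + 5.3/2 = 5.25 m.
Total vertical stress at mid-clay: σ_v = 17.6×2.6 + 16.3×2.65 = 88.955 kPa.
Pore pressure: u = 9.81×(5.25 − 1.7) = 34.825 kPa.
Initial effective stress: σ'_0 = σ_v − u = 88.955 − 34.825 = 54.13 kPa.
Stress increase at mid-clay by the 2:1 spreading method:
Δσ = qBL/((B+z)(L+z)) = 226×1.9×2.3/((1.9+5.25)(2.3+5.25)) = 18.295 kPa
Final effective stress: σ'_f = 54.13 + 18.295 = 72.425 kPa.
σ'_f = 72.425 > σ'_p = 57.4 kPa, so the stress path crosses the preconsolidation pressure — recompression up to σ'_p, then virgin compression beyond:
S_c = H/(1+e₀)·[C_r·log₁₀(σ'_p/σ'_0) + C_c·log₁₀(σ'_f/σ'_p)]
    = 5.3/1.88 × [0.078×log₁₀(57.4/54.13) + 0.25×log₁₀(72.425/57.4)]
    = 2.8191 × [0.001987 + 0.025244] = 0.07677 m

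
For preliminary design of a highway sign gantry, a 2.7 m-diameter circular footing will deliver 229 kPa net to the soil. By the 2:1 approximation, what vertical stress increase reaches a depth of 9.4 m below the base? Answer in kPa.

Δσ_z ≈ 11.4 kPa

By the 2:1 method the load spreads at 1 horizontal : 2 vertical, so at depth z the loaded area has grown by z in each plan dimension:
Δσ ≈ qD²/(D+z)² = 229×2.7²/(2.7+9.4)² = 11.402 kPa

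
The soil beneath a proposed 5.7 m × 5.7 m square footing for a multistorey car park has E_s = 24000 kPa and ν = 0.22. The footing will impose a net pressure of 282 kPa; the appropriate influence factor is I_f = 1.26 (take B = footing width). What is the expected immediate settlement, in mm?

S_e ≈ 80.3 mm

Immediate (elastic) settlement: S_e = q·B·(1−ν²)/E_s · I_f.
S_e = 282 × 5.7 × (1 − 0.22²) / 24000 × 1.26
    = 282 × 5.7 × 0.9516 / 24000 × 1.26
    = 0.0803 m = 80.3 mm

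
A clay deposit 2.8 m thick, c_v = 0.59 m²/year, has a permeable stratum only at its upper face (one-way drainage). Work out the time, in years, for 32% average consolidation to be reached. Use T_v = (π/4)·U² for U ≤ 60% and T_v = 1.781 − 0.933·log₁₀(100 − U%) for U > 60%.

t ≈ 1.07 years

Drainage path length: H_d = H = 2.8 m (single drainage).
U ≤ 60%: T_v = (π/4)·U² = (π/4)×0.32² = 0.080425.
t = T_v·H_d²/c_v = 0.080425×2.8²/0.59 = 1.069 years.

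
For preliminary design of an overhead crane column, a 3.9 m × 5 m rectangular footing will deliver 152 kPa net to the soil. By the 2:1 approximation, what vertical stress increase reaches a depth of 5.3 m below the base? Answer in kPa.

Δσ_z ≈ 31.3 kPa

By the 2:1 method the load spreads at 1 horizontal : 2 vertical, so at depth z the loaded area has grown by z in each plan dimension:
Δσ = qBL/((B+z)(L+z)) = 152×3.9×5/((3.9+5.3)(5+5.3)) = 31.279 kPa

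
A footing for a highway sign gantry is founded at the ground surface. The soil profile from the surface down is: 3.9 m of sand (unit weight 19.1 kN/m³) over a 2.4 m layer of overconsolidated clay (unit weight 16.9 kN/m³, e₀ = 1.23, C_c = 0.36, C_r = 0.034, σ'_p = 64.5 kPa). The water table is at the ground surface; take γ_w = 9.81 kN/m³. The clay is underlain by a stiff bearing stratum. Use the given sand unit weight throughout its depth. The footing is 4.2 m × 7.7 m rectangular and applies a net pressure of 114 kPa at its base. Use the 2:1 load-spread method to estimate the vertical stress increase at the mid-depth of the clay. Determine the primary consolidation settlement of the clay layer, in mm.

Mid-depth of clay below the ground surface: z = 3.9 + 2.4/2 = 5.1 m.
Total vertical stress at mid-clay: σ_v = 19.1×3.9 + 16.9×1.2 = 94.77 kPa.
Pore pressure: u = 9.81×(5.1 − 0) = 50.031 kPa.
Initial effective stress: σ'_0 = σ_v − u = 94.77 − 50.031 = 44.739 kPa.
Stress increase at mid-clay by the 2:1 spreading method:
Δσ = qBL/((B+z)(L+z)) = 114×4.2×7.7/((4.2+5.1)(7.7+5.1)) = 30.971 kPa
Final effective stress: σ'_f = 44.739 + 30.971 = 75.71 kPa.
σ'_f = 75.71 > σ'_p = 64.5 kPa, so the stress path crosses the preconsolidation pressure — recompression up to σ'_p, then virgin compression beyond:
S_c = H/(1+e₀)·[C_r·log₁₀(σ'_p/σ'_0) + C_c·log₁₀(σ'_f/σ'_p)]
    = 2.4/2.23 × [0.034×log₁₀(64.5/44.739) + 0.36×log₁₀(75.71/64.5)]
    = 1.0762 × [0.0054017 + 0.025054] = 0.03278 m

S_c ≈ 32.8 mm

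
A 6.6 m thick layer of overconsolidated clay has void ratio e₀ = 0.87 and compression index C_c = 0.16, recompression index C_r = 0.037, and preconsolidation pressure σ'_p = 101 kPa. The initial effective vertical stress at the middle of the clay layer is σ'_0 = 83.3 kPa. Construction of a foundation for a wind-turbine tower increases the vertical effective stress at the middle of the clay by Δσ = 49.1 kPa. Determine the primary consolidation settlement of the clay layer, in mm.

Final effective stress: σ'_f = 83.3 + 49.1 = 132.4 kPa.
σ'_f = 132.4 > σ'_p = 101 kPa, so the stress path crosses the preconsolidation pressure — recompression up to σ'_p, then virgin compression beyond:
S_c = H/(1+e₀)·[C_r·log₁₀(σ'_p/σ'_0) + C_c·log₁₀(σ'_f/σ'_p)]
    = 6.6/1.87 × [0.037×log₁₀(101/83.3) + 0.16×log₁₀(132.4/101)]
    = 3.5294 × [0.003096 + 0.018811] = 0.07732 m

S_c ≈ 77.3 mm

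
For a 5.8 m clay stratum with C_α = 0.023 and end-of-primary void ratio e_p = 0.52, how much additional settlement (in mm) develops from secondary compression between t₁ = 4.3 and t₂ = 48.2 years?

S_s ≈ 92.1 mm

Secondary compression: S_s = C_α·H/(1+e_p)·log₁₀(t₂/t₁)
S_s = 0.023×5.8/(1+0.52)×log₁₀(48.2/4.3)
    = 0.08776 × 1.05 = 0.09211 m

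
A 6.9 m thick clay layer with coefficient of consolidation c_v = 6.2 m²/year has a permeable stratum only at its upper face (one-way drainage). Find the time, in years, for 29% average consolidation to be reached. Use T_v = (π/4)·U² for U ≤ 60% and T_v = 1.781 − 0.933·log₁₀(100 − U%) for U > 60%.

Drainage path length: H_d = H = 6.9 m (single drainage).
U ≤ 60%: T_v = (π/4)·U² = (π/4)×0.29² = 0.066052.
t = T_v·H_d²/c_v = 0.066052×6.9²/6.2 = 0.5072 years.

t ≈ 0.507 years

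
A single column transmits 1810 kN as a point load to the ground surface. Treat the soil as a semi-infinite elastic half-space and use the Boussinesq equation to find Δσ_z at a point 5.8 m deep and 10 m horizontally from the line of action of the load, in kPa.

Boussinesq vertical stress below a point load on an elastic half-space:
Δσ_z = 3P/(2πz²) · [1 + (r/z)²]^(−5/2)
r/z = 10/5.8 = 1.7241; [1+(r/z)²]^(−5/2) = 0.031791.
Δσ_z = 3×1810/(2π×5.8²) × 0.031791 = 25.69 × 0.031791 = 0.8167 kPa

Δσ_z ≈ 0.817 kPa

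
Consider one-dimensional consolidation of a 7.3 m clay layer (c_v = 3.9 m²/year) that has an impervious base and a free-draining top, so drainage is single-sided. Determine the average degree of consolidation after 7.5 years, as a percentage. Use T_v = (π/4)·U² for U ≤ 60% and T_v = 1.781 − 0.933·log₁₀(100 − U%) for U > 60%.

Drainage path length: H_d = H = 7.3 m (single drainage).
T_v = c_v·t/H_d² = 3.9×7.5/7.3² = 0.54888.
T_v = 0.54888 corresponds to the U > 60% branch:
U = 1 − 10^((1.781 − T_v)/0.933)/100 = 0.7908

U ≈ 79.1 %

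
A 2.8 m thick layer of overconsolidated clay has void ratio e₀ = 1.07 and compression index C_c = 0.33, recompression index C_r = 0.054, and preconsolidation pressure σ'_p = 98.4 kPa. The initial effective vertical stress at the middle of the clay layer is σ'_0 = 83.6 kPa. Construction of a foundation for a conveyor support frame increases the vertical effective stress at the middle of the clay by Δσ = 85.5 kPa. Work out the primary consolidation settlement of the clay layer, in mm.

S_c ≈ 110 mm

Final effective stress: σ'_f = 83.6 + 85.5 = 169.1 kPa.
σ'_f = 169.1 > σ'_p = 98.4 kPa, so the stress path crosses the preconsolidation pressure — recompression up to σ'_p, then virgin compression beyond:
S_c = H/(1+e₀)·[C_r·log₁₀(σ'_p/σ'_0) + C_c·log₁₀(σ'_f/σ'_p)]
    = 2.8/2.07 × [0.054×log₁₀(98.4/83.6) + 0.33×log₁₀(169.1/98.4)]
    = 1.3527 × [0.0038226 + 0.077599] = 0.1101 m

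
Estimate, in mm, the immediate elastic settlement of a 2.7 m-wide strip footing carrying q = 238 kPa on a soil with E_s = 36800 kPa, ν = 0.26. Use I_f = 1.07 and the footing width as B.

S_e ≈ 17.4 mm

Immediate (elastic) settlement: S_e = q·B·(1−ν²)/E_s · I_f.
S_e = 238 × 2.7 × (1 − 0.26²) / 36800 × 1.07
    = 238 × 2.7 × 0.9324 / 36800 × 1.07
    = 0.01742 m = 17.42 mm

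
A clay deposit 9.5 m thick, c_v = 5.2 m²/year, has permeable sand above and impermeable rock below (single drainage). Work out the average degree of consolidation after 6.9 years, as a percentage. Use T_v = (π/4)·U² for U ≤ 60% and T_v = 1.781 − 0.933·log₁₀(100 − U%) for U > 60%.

Drainage path length: H_d = H = 9.5 m (single drainage).
T_v = c_v·t/H_d² = 5.2×6.9/9.5² = 0.39756.
T_v = 0.39756 corresponds to the U > 60% branch:
U = 1 − 10^((1.781 − T_v)/0.933)/100 = 0.6961

U ≈ 69.6 %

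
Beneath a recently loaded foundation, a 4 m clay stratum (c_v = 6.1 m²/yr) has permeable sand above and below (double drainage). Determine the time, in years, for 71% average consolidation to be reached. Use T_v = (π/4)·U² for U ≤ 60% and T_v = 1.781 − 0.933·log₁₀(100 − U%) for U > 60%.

Drainage path length: H_d = H/2 = 2 m (double drainage).
U > 60%: T_v = 1.781 − 0.933·log₁₀(100 − 71) = 0.41658.
t = T_v·H_d²/c_v = 0.41658×2²/6.1 = 0.2732 years.

t ≈ 0.273 years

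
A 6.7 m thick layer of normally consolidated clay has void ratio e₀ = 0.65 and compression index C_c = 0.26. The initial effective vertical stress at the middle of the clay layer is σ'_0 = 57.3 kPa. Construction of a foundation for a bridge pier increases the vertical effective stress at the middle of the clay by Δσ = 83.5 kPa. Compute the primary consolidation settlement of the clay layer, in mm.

Final effective stress: σ'_f = σ'_0 + Δσ = 57.3 + 83.5 = 140.8 kPa.
Normally consolidated clay, so the full stress increment lies on the virgin compression line:
S_c = C_c·H/(1+e₀)·log₁₀(σ'_f/σ'_0) = 0.26×6.7/(1+0.65)×log₁₀(140.8/57.3)
    = 1.0558 × 0.39045 = 0.4122 m

S_c ≈ 412 mm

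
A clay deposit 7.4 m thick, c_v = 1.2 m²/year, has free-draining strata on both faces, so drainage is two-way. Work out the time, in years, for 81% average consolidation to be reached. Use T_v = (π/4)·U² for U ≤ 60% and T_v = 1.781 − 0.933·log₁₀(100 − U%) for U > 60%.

t ≈ 6.71 years

Drainage path length: H_d = H/2 = 3.7 m (double drainage).
U > 60%: T_v = 1.781 − 0.933·log₁₀(100 − 81) = 0.58792.
t = T_v·H_d²/c_v = 0.58792×3.7²/1.2 = 6.707 years.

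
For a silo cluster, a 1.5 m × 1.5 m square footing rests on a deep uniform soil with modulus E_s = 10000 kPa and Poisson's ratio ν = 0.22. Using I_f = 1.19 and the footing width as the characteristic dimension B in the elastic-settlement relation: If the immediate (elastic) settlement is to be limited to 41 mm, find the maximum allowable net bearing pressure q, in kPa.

S_e = q·B·(1−ν²)/E_s · I_f  ⇒  q = S_e·E_s / (B·(1−ν²)·I_f).
q = 0.041 × 10000 / (1.5 × 0.9516 × 1.19) = 241.4 kPa

q ≈ 241 kPa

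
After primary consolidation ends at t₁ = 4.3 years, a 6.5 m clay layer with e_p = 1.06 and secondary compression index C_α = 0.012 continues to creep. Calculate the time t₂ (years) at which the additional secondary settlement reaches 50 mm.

S_s = C_α·H/(1+e_p)·log₁₀(t₂/t₁) ⇒ log₁₀(t₂/t₁) = S_s·(1+e_p)/(C_α·H).
log₁₀(t₂/t₁) = 0.05 × (1+1.06) / (0.012×6.5) = 1.321
t₂ = t₁ × 10^1.321 = 4.3 × 20.92 = 89.95 years

t₂ ≈ 89.9 years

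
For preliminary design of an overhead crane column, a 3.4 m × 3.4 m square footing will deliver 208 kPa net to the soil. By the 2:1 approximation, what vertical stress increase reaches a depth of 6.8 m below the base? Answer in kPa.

By the 2:1 method the load spreads at 1 horizontal : 2 vertical, so at depth z the loaded area has grown by z in each plan dimension:
Δσ = qBL/((B+z)(L+z)) = 208×3.4×3.4/((3.4+6.8)(3.4+6.8)) = 23.111 kPa

Δσ_z ≈ 23.1 kPa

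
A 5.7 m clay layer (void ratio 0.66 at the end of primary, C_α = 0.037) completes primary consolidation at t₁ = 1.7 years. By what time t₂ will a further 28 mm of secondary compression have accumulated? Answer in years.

S_s = C_α·H/(1+e_p)·log₁₀(t₂/t₁) ⇒ log₁₀(t₂/t₁) = S_s·(1+e_p)/(C_α·H).
log₁₀(t₂/t₁) = 0.028 × (1+0.66) / (0.037×5.7) = 0.2204
t₂ = t₁ × 10^0.2204 = 1.7 × 1.661 = 2.824 years

t₂ ≈ 2.82 years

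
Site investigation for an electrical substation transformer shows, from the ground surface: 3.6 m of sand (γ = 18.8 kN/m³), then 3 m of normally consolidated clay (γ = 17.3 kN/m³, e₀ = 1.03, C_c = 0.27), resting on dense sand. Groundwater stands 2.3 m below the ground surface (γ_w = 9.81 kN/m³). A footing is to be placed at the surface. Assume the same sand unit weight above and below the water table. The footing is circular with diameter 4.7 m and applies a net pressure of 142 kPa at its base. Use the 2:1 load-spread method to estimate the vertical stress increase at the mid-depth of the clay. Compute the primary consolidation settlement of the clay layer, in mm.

Mid-depth of clay below the ground surface: z = 3.6 + 3/2 = 5.1 m.
Total vertical stress at mid-clay: σ_v = 18.8×3.6 + 17.3×1.5 = 93.63 kPa.
Pore pressure: u = 9.81×(5.1 − 2.3) = 27.468 kPa.
Initial effective stress: σ'_0 = σ_v − u = 93.63 − 27.468 = 66.162 kPa.
Stress increase at mid-clay by the 2:1 spreading method:
Δσ ≈ qD²/(D+z)² = 142×4.7²/(4.7+5.1)² = 32.661 kPa
Final effective stress: σ'_f = σ'_0 + Δσ = 66.162 + 32.661 = 98.823 kPa.
Normally consolidated clay, so the full stress increment lies on the virgin compression line:
S_c = C_c·H/(1+e₀)·log₁₀(σ'_f/σ'_0) = 0.27×3/(1+1.03)×log₁₀(98.823/66.162)
    = 0.39901 × 0.17425 = 0.06953 m

S_c ≈ 69.5 mm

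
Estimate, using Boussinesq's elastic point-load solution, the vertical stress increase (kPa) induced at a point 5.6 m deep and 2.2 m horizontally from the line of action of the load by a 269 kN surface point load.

Δσ_z ≈ 2.86 kPa

Boussinesq vertical stress below a point load on an elastic half-space:
Δσ_z = 3P/(2πz²) · [1 + (r/z)²]^(−5/2)
r/z = 2.2/5.6 = 0.39286; [1+(r/z)²]^(−5/2) = 0.6985.
Δσ_z = 3×269/(2π×5.6²) × 0.6985 = 4.0956 × 0.6985 = 2.861 kPa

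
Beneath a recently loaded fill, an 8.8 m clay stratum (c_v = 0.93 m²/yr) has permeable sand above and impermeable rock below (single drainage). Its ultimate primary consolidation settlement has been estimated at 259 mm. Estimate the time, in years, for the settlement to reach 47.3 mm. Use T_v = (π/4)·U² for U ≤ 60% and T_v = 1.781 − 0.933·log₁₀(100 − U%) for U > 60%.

Drainage path length: H_d = H = 8.8 m (single drainage).
U = S(t)/S_ult = 47.3/259 = 0.1826.
U ≤ 60%: T_v = (π/4)·U² = (π/4)×0.18263² = 0.026195.
t = T_v·H_d²/c_v = 0.026195×8.8²/0.93 = 2.181 years.

t ≈ 2.18 years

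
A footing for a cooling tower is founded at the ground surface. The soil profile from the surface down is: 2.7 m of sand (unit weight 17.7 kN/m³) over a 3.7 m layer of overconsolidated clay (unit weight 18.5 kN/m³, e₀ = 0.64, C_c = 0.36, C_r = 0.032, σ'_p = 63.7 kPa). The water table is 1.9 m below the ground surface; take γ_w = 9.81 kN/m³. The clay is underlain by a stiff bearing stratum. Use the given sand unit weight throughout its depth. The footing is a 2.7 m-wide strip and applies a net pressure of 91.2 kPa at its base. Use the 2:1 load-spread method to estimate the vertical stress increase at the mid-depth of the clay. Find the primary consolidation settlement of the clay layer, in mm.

Mid-depth of clay below the ground surface: z = 2.7 + 3.7/2 = 4.55 m.
Total vertical stress at mid-clay: σ_v = 17.7×2.7 + 18.5×1.85 = 82.015 kPa.
Pore pressure: u = 9.81×(4.55 − 1.9) = 25.997 kPa.
Initial effective stress: σ'_0 = σ_v − u = 82.015 − 25.997 = 56.018 kPa.
Stress increase at mid-clay by the 2:1 spreading method:
Δσ = qB/(B+z) = 91.2×2.7/(2.7+4.55) = 33.964 kPa
Final effective stress: σ'_f = 56.018 + 33.964 = 89.982 kPa.
σ'_f = 89.982 > σ'_p = 63.7 kPa, so the stress path crosses the preconsolidation pressure — recompression up to σ'_p, then virgin compression beyond:
S_c = H/(1+e₀)·[C_r·log₁₀(σ'_p/σ'_0) + C_c·log₁₀(σ'_f/σ'_p)]
    = 3.7/1.64 × [0.032×log₁₀(63.7/56.018) + 0.36×log₁₀(89.982/63.7)]
    = 2.2561 × [0.001786 + 0.054006] = 0.1259 m

S_c ≈ 126 mm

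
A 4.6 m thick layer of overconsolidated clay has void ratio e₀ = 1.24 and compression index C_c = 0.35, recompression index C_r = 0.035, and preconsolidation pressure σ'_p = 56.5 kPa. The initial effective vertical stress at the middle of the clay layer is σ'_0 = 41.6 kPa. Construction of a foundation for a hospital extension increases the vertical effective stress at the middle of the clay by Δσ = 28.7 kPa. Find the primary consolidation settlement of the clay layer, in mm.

Final effective stress: σ'_f = 41.6 + 28.7 = 70.3 kPa.
σ'_f = 70.3 > σ'_p = 56.5 kPa, so the stress path crosses the preconsolidation pressure — recompression up to σ'_p, then virgin compression beyond:
S_c = H/(1+e₀)·[C_r·log₁₀(σ'_p/σ'_0) + C_c·log₁₀(σ'_f/σ'_p)]
    = 4.6/2.24 × [0.035×log₁₀(56.5/41.6) + 0.35×log₁₀(70.3/56.5)]
    = 2.0536 × [0.0046534 + 0.033217] = 0.07777 m

S_c ≈ 77.8 mm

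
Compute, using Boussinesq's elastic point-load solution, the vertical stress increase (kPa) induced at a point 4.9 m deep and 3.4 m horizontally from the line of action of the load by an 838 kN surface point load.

Boussinesq vertical stress below a point load on an elastic half-space:
Δσ_z = 3P/(2πz²) · [1 + (r/z)²]^(−5/2)
r/z = 3.4/4.9 = 0.69388; [1+(r/z)²]^(−5/2) = 0.37434.
Δσ_z = 3×838/(2π×4.9²) × 0.37434 = 16.665 × 0.37434 = 6.238 kPa

Δσ_z ≈ 6.24 kPa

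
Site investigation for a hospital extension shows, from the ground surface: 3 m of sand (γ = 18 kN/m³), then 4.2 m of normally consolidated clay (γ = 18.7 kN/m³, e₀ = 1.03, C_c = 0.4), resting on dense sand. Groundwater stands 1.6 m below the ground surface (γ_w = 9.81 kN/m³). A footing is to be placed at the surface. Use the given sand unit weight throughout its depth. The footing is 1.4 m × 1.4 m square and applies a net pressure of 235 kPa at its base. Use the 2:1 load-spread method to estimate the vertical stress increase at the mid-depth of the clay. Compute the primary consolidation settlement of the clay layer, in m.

S_c ≈ 0.061 m

Mid-depth of clay below the ground surface: z = 3 + 4.2/2 = 5.1 m.
Total vertical stress at mid-clay: σ_v = 18×3 + 18.7×2.1 = 93.27 kPa.
Pore pressure: u = 9.81×(5.1 − 1.6) = 34.335 kPa.
Initial effective stress: σ'_0 = σ_v − u = 93.27 − 34.335 = 58.935 kPa.
Stress increase at mid-clay by the 2:1 spreading method:
Δσ = qBL/((B+z)(L+z)) = 235×1.4×1.4/((1.4+5.1)(1.4+5.1)) = 10.902 kPa
Final effective stress: σ'_f = σ'_0 + Δσ = 58.935 + 10.902 = 69.837 kPa.
Normally consolidated clay, so the full stress increment lies on the virgin compression line:
S_c = C_c·H/(1+e₀)·log₁₀(σ'_f/σ'_0) = 0.4×4.2/(1+1.03)×log₁₀(69.837/58.935)
    = 0.82759 × 0.073712 = 0.061 m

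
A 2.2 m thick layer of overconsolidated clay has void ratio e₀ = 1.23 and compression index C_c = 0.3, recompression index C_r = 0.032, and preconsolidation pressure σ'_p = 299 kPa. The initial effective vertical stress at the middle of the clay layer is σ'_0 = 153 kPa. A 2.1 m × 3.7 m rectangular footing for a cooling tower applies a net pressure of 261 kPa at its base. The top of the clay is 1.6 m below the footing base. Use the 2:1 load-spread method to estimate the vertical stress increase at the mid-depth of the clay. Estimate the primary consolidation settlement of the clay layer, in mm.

Mid-depth of clay below the footing base: z = 1.6 + 2.2/2 = 2.7 m.
Stress increase at mid-clay by the 2:1 spreading method:
Δσ = qBL/((B+z)(L+z)) = 261×2.1×3.7/((2.1+2.7)(3.7+2.7)) = 66.015 kPa
Final effective stress: σ'_f = 153 + 66.015 = 219.01 kPa.
σ'_f = 219.01 ≤ σ'_p = 299 kPa, so the clay remains overconsolidated and only the recompression index applies:
S_c = C_r·H/(1+e₀)·log₁₀(σ'_f/σ'_0) = 0.032×2.2/2.23×log₁₀(219.01/153)
    = 0.03157 × 0.15577 = 0.004918 m

S_c ≈ 4.92 mm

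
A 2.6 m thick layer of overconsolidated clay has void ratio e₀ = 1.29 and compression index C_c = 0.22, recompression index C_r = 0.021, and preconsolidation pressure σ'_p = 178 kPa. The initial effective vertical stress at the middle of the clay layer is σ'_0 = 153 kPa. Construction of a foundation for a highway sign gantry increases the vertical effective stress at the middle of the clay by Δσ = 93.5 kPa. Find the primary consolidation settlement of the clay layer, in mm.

S_c ≈ 36.9 mm

Final effective stress: σ'_f = 153 + 93.5 = 246.5 kPa.
σ'_f = 246.5 > σ'_p = 178 kPa, so the stress path crosses the preconsolidation pressure — recompression up to σ'_p, then virgin compression beyond:
S_c = H/(1+e₀)·[C_r·log₁₀(σ'_p/σ'_0) + C_c·log₁₀(σ'_f/σ'_p)]
    = 2.6/2.29 × [0.021×log₁₀(178/153) + 0.22×log₁₀(246.5/178)]
    = 1.1354 × [0.0013803 + 0.031107] = 0.03689 m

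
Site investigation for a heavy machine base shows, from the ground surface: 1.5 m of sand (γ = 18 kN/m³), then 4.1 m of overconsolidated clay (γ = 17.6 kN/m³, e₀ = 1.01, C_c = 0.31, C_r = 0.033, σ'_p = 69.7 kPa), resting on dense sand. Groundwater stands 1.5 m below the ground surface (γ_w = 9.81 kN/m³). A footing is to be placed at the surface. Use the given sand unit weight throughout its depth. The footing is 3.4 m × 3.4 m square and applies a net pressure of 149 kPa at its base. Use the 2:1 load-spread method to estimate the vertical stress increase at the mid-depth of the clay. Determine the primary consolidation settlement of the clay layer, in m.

Mid-depth of clay below the ground surface: z = 1.5 + 4.1/2 = 3.55 m.
Total vertical stress at mid-clay: σ_v = 18×1.5 + 17.6×2.05 = 63.08 kPa.
Pore pressure: u = 9.81×(3.55 − 1.5) = 20.11 kPa.
Initial effective stress: σ'_0 = σ_v − u = 63.08 − 20.11 = 42.97 kPa.
Stress increase at mid-clay by the 2:1 spreading method:
Δσ = qBL/((B+z)(L+z)) = 149×3.4×3.4/((3.4+3.55)(3.4+3.55)) = 35.659 kPa
Final effective stress: σ'_f = 42.97 + 35.659 = 78.629 kPa.
σ'_f = 78.629 > σ'_p = 69.7 kPa, so the stress path crosses the preconsolidation pressure — recompression up to σ'_p, then virgin compression beyond:
S_c = H/(1+e₀)·[C_r·log₁₀(σ'_p/σ'_0) + C_c·log₁₀(σ'_f/σ'_p)]
    = 4.1/2.01 × [0.033×log₁₀(69.7/42.97) + 0.31×log₁₀(78.629/69.7)]
    = 2.0398 × [0.0069322 + 0.016228] = 0.04724 m

S_c ≈ 0.0472 m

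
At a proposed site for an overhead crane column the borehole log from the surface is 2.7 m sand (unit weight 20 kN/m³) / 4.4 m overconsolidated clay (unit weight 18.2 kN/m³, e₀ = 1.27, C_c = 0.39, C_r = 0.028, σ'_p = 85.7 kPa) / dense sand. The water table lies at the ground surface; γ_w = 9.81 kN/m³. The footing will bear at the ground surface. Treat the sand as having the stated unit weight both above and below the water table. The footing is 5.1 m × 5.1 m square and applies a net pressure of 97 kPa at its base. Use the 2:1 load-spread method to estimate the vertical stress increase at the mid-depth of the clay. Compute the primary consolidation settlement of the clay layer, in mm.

S_c ≈ 10.3 mm

Mid-depth of clay below the ground surface: z = 2.7 + 4.4/2 = 4.9 m.
Total vertical stress at mid-clay: σ_v = 20×2.7 + 18.2×2.2 = 94.04 kPa.
Pore pressure: u = 9.81×(4.9 − 0) = 48.069 kPa.
Initial effective stress: σ'_0 = σ_v − u = 94.04 − 48.069 = 45.971 kPa.
Stress increase at mid-clay by the 2:1 spreading method:
Δσ = qBL/((B+z)(L+z)) = 97×5.1×5.1/((5.1+4.9)(5.1+4.9)) = 25.23 kPa
Final effective stress: σ'_f = 45.971 + 25.23 = 71.201 kPa.
σ'_f = 71.201 ≤ σ'_p = 85.7 kPa, so the clay remains overconsolidated and only the recompression index applies:
S_c = C_r·H/(1+e₀)·log₁₀(σ'_f/σ'_0) = 0.028×4.4/2.27×log₁₀(71.201/45.971)
    = 0.054272 × 0.19 = 0.01031 m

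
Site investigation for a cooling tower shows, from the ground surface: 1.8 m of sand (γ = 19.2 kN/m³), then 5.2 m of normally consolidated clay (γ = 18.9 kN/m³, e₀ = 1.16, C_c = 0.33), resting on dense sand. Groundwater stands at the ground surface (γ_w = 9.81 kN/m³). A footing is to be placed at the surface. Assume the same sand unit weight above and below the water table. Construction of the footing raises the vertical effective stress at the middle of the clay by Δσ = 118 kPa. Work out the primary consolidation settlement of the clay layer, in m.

Mid-depth of clay below the ground surface: z = 1.8 + 5.2/2 = 4.4 m.
Total vertical stress at mid-clay: σ_v = 19.2×1.8 + 18.9×2.6 = 83.7 kPa.
Pore pressure: u = 9.81×(4.4 − 0) = 43.164 kPa.
Initial effective stress: σ'_0 = σ_v − u = 83.7 − 43.164 = 40.536 kPa.
Final effective stress: σ'_f = σ'_0 + Δσ = 40.536 + 118 = 158.54 kPa.
Normally consolidated clay, so the full stress increment lies on the virgin compression line:
S_c = C_c·H/(1+e₀)·log₁₀(σ'_f/σ'_0) = 0.33×5.2/(1+1.16)×log₁₀(158.54/40.536)
    = 0.79444 × 0.5923 = 0.4705 m

S_c ≈ 0.471 m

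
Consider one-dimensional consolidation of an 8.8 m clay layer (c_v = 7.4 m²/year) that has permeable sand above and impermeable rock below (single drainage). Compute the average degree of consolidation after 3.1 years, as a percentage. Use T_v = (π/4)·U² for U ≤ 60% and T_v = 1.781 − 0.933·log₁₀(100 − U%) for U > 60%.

U ≈ 61 %

Drainage path length: H_d = H = 8.8 m (single drainage).
T_v = c_v·t/H_d² = 7.4×3.1/8.8² = 0.29623.
T_v = 0.29623 corresponds to the U > 60% branch:
U = 1 − 10^((1.781 − T_v)/0.933)/100 = 0.6097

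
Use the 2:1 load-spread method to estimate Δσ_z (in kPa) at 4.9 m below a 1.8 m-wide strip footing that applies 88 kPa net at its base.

Δσ_z ≈ 23.6 kPa

By the 2:1 method the load spreads at 1 horizontal : 2 vertical, so at depth z the loaded area has grown by z in each plan dimension:
Δσ = qB/(B+z) = 88×1.8/(1.8+4.9) = 23.642 kPa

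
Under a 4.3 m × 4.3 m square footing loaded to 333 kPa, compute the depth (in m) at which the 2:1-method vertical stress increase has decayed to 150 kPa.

z ≈ 2.11 m

2:1 spreading — at depth z the loaded area has grown by z in each plan dimension:
qB²/(B+z)² = Δσ_z ⇒ z = B(√(q/Δσ_z) − 1) = 4.3×(√(333/150) − 1) = 2.107 m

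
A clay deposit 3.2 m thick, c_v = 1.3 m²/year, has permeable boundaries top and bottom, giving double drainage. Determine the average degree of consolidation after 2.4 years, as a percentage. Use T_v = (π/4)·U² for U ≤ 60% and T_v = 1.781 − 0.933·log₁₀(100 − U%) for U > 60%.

Drainage path length: H_d = H/2 = 1.6 m (double drainage).
T_v = c_v·t/H_d² = 1.3×2.4/1.6² = 1.2187.
T_v = 1.2187 corresponds to the U > 60% branch:
U = 1 − 10^((1.781 − T_v)/0.933)/100 = 0.9599

U ≈ 96 %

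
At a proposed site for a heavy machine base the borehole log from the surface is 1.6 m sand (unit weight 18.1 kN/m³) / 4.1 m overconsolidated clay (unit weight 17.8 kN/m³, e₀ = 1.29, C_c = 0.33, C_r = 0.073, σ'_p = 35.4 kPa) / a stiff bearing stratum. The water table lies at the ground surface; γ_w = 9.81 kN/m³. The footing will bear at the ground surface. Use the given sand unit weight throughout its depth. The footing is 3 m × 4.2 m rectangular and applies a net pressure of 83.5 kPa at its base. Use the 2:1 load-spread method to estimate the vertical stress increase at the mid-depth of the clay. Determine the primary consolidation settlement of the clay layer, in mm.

S_c ≈ 97.6 mm

Mid-depth of clay below the ground surface: z = 1.6 + 4.1/2 = 3.65 m.
Total vertical stress at mid-clay: σ_v = 18.1×1.6 + 17.8×2.05 = 65.45 kPa.
Pore pressure: u = 9.81×(3.65 − 0) = 35.806 kPa.
Initial effective stress: σ'_0 = σ_v − u = 65.45 − 35.806 = 29.644 kPa.
Stress increase at mid-clay by the 2:1 spreading method:
Δσ = qBL/((B+z)(L+z)) = 83.5×3×4.2/((3+3.65)(4.2+3.65)) = 20.154 kPa
Final effective stress: σ'_f = 29.644 + 20.154 = 49.798 kPa.
σ'_f = 49.798 > σ'_p = 35.4 kPa, so the stress path crosses the preconsolidation pressure — recompression up to σ'_p, then virgin compression beyond:
S_c = H/(1+e₀)·[C_r·log₁₀(σ'_p/σ'_0) + C_c·log₁₀(σ'_f/σ'_p)]
    = 4.1/2.29 × [0.073×log₁₀(35.4/29.644) + 0.33×log₁₀(49.798/35.4)]
    = 1.7904 × [0.0056259 + 0.048909] = 0.09764 m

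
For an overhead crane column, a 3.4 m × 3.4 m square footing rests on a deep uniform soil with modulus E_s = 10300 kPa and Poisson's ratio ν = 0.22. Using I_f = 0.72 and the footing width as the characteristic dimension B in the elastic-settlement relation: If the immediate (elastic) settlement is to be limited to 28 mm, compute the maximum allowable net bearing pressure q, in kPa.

q ≈ 124 kPa

S_e = q·B·(1−ν²)/E_s · I_f  ⇒  q = S_e·E_s / (B·(1−ν²)·I_f).
q = 0.028 × 10300 / (3.4 × 0.9516 × 0.72) = 123.8 kPa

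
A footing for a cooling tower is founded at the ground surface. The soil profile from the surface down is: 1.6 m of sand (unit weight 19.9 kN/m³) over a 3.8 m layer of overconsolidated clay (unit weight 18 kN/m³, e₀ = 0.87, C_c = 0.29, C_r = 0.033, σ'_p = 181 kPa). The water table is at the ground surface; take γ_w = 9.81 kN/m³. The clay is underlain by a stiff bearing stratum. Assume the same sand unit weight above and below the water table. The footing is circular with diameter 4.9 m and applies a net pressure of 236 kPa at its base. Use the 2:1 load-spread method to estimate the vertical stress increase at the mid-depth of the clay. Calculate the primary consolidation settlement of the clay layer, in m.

Mid-depth of clay below the ground surface: z = 1.6 + 3.8/2 = 3.5 m.
Total vertical stress at mid-clay: σ_v = 19.9×1.6 + 18×1.9 = 66.04 kPa.
Pore pressure: u = 9.81×(3.5 − 0) = 34.335 kPa.
Initial effective stress: σ'_0 = σ_v − u = 66.04 − 34.335 = 31.705 kPa.
Stress increase at mid-clay by the 2:1 spreading method:
Δσ ≈ qD²/(D+z)² = 236×4.9²/(4.9+3.5)² = 80.306 kPa
Final effective stress: σ'_f = 31.705 + 80.306 = 112.01 kPa.
σ'_f = 112.01 ≤ σ'_p = 181 kPa, so the clay remains overconsolidated and only the recompression index applies:
S_c = C_r·H/(1+e₀)·log₁₀(σ'_f/σ'_0) = 0.033×3.8/1.87×log₁₀(112.01/31.705)
    = 0.067059 × 0.54813 = 0.03676 m

S_c ≈ 0.0368 m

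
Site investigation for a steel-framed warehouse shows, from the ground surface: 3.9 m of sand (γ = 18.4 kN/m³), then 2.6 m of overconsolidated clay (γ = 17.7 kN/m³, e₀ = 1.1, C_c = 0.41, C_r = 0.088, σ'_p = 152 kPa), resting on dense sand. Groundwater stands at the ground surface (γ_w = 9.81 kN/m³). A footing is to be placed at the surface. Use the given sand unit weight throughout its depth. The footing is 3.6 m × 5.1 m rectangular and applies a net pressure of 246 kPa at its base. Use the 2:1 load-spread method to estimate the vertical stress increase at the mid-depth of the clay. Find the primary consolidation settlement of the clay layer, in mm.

S_c ≈ 36 mm

Mid-depth of clay below the ground surface: z = 3.9 + 2.6/2 = 5.2 m.
Total vertical stress at mid-clay: σ_v = 18.4×3.9 + 17.7×1.3 = 94.77 kPa.
Pore pressure: u = 9.81×(5.2 − 0) = 51.012 kPa.
Initial effective stress: σ'_0 = σ_v − u = 94.77 − 51.012 = 43.758 kPa.
Stress increase at mid-clay by the 2:1 spreading method:
Δσ = qBL/((B+z)(L+z)) = 246×3.6×5.1/((3.6+5.2)(5.1+5.2)) = 49.83 kPa
Final effective stress: σ'_f = 43.758 + 49.83 = 93.588 kPa.
σ'_f = 93.588 ≤ σ'_p = 152 kPa, so the clay remains overconsolidated and only the recompression index applies:
S_c = C_r·H/(1+e₀)·log₁₀(σ'_f/σ'_0) = 0.088×2.6/2.1×log₁₀(93.588/43.758)
    = 0.10895 × 0.33016 = 0.03597 m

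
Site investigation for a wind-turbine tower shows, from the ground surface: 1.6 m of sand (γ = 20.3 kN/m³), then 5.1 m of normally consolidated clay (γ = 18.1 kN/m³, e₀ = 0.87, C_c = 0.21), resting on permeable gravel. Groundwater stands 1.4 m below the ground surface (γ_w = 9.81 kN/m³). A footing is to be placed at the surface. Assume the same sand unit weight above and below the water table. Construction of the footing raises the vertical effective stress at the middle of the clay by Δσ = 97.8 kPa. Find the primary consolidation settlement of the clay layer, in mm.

Mid-depth of clay below the ground surface: z = 1.6 + 5.1/2 = 4.15 m.
Total vertical stress at mid-clay: σ_v = 20.3×1.6 + 18.1×2.55 = 78.635 kPa.
Pore pressure: u = 9.81×(4.15 − 1.4) = 26.978 kPa.
Initial effective stress: σ'_0 = σ_v − u = 78.635 − 26.978 = 51.657 kPa.
Final effective stress: σ'_f = σ'_0 + Δσ = 51.657 + 97.8 = 149.46 kPa.
Normally consolidated clay, so the full stress increment lies on the virgin compression line:
S_c = C_c·H/(1+e₀)·log₁₀(σ'_f/σ'_0) = 0.21×5.1/(1+0.87)×log₁₀(149.46/51.657)
    = 0.57273 × 0.4614 = 0.2643 m

S_c ≈ 264 mm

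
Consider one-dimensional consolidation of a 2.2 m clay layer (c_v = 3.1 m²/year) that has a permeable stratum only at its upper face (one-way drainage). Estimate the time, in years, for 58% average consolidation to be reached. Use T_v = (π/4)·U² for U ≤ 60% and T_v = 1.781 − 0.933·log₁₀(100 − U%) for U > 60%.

Drainage path length: H_d = H = 2.2 m (single drainage).
U ≤ 60%: T_v = (π/4)·U² = (π/4)×0.58² = 0.26421.
t = T_v·H_d²/c_v = 0.26421×2.2²/3.1 = 0.4125 years.

t ≈ 0.413 years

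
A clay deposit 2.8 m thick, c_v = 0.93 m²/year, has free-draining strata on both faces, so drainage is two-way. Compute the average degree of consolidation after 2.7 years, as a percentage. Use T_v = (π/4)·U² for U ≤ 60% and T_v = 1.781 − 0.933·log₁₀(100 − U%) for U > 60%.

U ≈ 96.6 %

Drainage path length: H_d = H/2 = 1.4 m (double drainage).
T_v = c_v·t/H_d² = 0.93×2.7/1.4² = 1.2811.
T_v = 1.2811 corresponds to the U > 60% branch:
U = 1 − 10^((1.781 − T_v)/0.933)/100 = 0.9657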